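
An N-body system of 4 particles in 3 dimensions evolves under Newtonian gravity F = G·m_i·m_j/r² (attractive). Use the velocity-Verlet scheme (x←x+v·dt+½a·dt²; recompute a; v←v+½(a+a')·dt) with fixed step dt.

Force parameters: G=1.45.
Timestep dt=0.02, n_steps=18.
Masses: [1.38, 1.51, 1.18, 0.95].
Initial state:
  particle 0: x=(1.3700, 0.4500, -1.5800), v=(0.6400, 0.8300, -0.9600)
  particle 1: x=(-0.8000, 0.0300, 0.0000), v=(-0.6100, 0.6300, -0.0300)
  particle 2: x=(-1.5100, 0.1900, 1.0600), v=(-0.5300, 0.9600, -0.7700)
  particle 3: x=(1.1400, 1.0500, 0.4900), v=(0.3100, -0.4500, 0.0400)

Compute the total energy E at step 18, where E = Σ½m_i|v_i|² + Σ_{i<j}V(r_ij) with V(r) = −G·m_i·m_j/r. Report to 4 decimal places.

-2.9215

step 0: x0=(1.3700, 0.4500, -1.5800) x1=(-0.8000, 0.0300, 0.0000) x2=(-1.5100, 0.1900, 1.0600) x3=(1.1400, 1.0500, 0.4900)
step 1: x0=(1.3827, 0.4666, -1.5991) x1=(-0.8122, 0.0427, -0.0004) x2=(-1.5204, 0.2092, 1.0444) x3=(1.1461, 1.0409, 0.4907)
step 2: x0=(1.3953, 0.4832, -1.6180) x1=(-0.8245, 0.0554, -0.0006) x2=(-1.5304, 0.2283, 1.0282) x3=(1.1520, 1.0317, 0.4912)
step 3: x0=(1.4078, 0.4998, -1.6367) x1=(-0.8368, 0.0683, -0.0004) x2=(-1.5400, 0.2474, 1.0116) x3=(1.1577, 1.0223, 0.4916)
step 4: x0=(1.4201, 0.5165, -1.6551) x1=(-0.8493, 0.0814, 0.0001) x2=(-1.5492, 0.2664, 0.9945) x3=(1.1631, 1.0128, 0.4917)
step 5: x0=(1.4323, 0.5331, -1.6734) x1=(-0.8618, 0.0945, 0.0009) x2=(-1.5579, 0.2854, 0.9768) x3=(1.1684, 1.0032, 0.4917)
step 6: x0=(1.4444, 0.5498, -1.6915) x1=(-0.8744, 0.1078, 0.0021) x2=(-1.5662, 0.3042, 0.9586) x3=(1.1734, 0.9935, 0.4915)
step 7: x0=(1.4563, 0.5664, -1.7094) x1=(-0.8871, 0.1212, 0.0036) x2=(-1.5740, 0.3230, 0.9399) x3=(1.1782, 0.9836, 0.4912)
step 8: x0=(1.4681, 0.5830, -1.7271) x1=(-0.8999, 0.1348, 0.0055) x2=(-1.5814, 0.3417, 0.9207) x3=(1.1828, 0.9736, 0.4906)
step 9: x0=(1.4798, 0.5997, -1.7446) x1=(-0.9128, 0.1485, 0.0077) x2=(-1.5883, 0.3604, 0.9009) x3=(1.1873, 0.9636, 0.4899)
step 10: x0=(1.4913, 0.6163, -1.7619) x1=(-0.9259, 0.1623, 0.0104) x2=(-1.5947, 0.3789, 0.8805) x3=(1.1914, 0.9534, 0.4890)
step 11: x0=(1.5028, 0.6330, -1.7790) x1=(-0.9392, 0.1763, 0.0134) x2=(-1.6005, 0.3972, 0.8595) x3=(1.1954, 0.9431, 0.4879)
step 12: x0=(1.5141, 0.6496, -1.7960) x1=(-0.9526, 0.1905, 0.0168) x2=(-1.6059, 0.4155, 0.8380) x3=(1.1992, 0.9328, 0.4867)
step 13: x0=(1.5253, 0.6663, -1.8127) x1=(-0.9663, 0.2048, 0.0207) x2=(-1.6106, 0.4336, 0.8158) x3=(1.2028, 0.9223, 0.4853)
step 14: x0=(1.5364, 0.6829, -1.8293) x1=(-0.9801, 0.2193, 0.0250) x2=(-1.6148, 0.4515, 0.7930) x3=(1.2061, 0.9118, 0.4837)
step 15: x0=(1.5474, 0.6995, -1.8457) x1=(-0.9943, 0.2340, 0.0298) x2=(-1.6184, 0.4693, 0.7695) x3=(1.2093, 0.9012, 0.4820)
step 16: x0=(1.5582, 0.7162, -1.8620) x1=(-1.0087, 0.2489, 0.0350) x2=(-1.6212, 0.4869, 0.7453) x3=(1.2122, 0.8905, 0.4801)
step 17: x0=(1.5690, 0.7328, -1.8781) x1=(-1.0234, 0.2640, 0.0408) x2=(-1.6234, 0.5042, 0.7204) x3=(1.2149, 0.8798, 0.4780)
step 18: x0=(1.5796, 0.7494, -1.8940) x1=(-1.0384, 0.2794, 0.0471) x2=(-1.6249, 0.5214, 0.6947) x3=(1.2174, 0.8690, 0.4758)
step 0 velocities: v0=(0.6400, 0.8300, -0.9600) v1=(-0.6100, 0.6300, -0.0300) v2=(-0.5300, 0.9600, -0.7700) v3=(0.3100, -0.4500, 0.0400)
step 0: KE=3.1770, PE=-6.0992, E=-2.9222
step 18 velocities: v0=(0.5290, 0.8302, -0.7908) v1=(-0.7618, 0.7742, 0.3295) v2=(-0.0532, 0.8488, -1.3030) v3=(0.1203, -0.5413, -0.1152)
step 18: KE=3.6534, PE=-6.5750, E=-2.9215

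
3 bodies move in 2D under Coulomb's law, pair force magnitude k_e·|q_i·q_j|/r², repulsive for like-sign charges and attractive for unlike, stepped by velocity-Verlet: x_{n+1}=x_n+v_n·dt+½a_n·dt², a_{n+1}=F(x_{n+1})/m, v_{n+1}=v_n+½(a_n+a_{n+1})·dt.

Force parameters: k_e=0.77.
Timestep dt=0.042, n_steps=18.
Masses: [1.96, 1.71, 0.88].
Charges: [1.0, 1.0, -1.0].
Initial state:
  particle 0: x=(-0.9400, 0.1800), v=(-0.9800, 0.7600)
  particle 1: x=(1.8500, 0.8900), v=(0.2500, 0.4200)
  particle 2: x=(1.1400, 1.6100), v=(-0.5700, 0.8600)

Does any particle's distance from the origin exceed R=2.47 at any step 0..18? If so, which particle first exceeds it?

step 0: x0=(-0.9400, 0.1800) x1=(1.8500, 0.8900) x2=(1.1400, 1.6100)
step 1: x0=(-0.9812, 0.2119) x1=(1.8603, 0.9079) x2=(1.1165, 1.6455)
step 2: x0=(-1.0223, 0.2439) x1=(1.8701, 0.9264) x2=(1.0938, 1.6799)
step 3: x0=(-1.0634, 0.2759) x1=(1.8796, 0.9453) x2=(1.0718, 1.7132)
step 4: x0=(-1.1046, 0.3080) x1=(1.8886, 0.9648) x2=(1.0506, 1.7456)
step 5: x0=(-1.1457, 0.3401) x1=(1.8974, 0.9846) x2=(1.0300, 1.7770)
step 6: x0=(-1.1868, 0.3723) x1=(1.9057, 1.0048) x2=(1.0100, 1.8076)
step 7: x0=(-1.2278, 0.4045) x1=(1.9138, 1.0255) x2=(0.9907, 1.8373)
step 8: x0=(-1.2689, 0.4367) x1=(1.9215, 1.0465) x2=(0.9720, 1.8662)
step 9: x0=(-1.3099, 0.4690) x1=(1.9289, 1.0678) x2=(0.9538, 1.8943)
step 10: x0=(-1.3510, 0.5013) x1=(1.9360, 1.0895) x2=(0.9361, 1.9218)
step 11: x0=(-1.3920, 0.5336) x1=(1.9428, 1.1115) x2=(0.9190, 1.9485)
step 12: x0=(-1.4329, 0.5660) x1=(1.9494, 1.1337) x2=(0.9023, 1.9746)
step 13: x0=(-1.4739, 0.5984) x1=(1.9556, 1.1563) x2=(0.8862, 2.0000)
step 14: x0=(-1.5148, 0.6309) x1=(1.9616, 1.1791) x2=(0.8705, 2.0248)
step 15: x0=(-1.5558, 0.6634) x1=(1.9673, 1.2022) x2=(0.8553, 2.0490)
step 16: x0=(-1.5966, 0.6959) x1=(1.9728, 1.2256) x2=(0.8406, 2.0726)
step 17: x0=(-1.6375, 0.7285) x1=(1.9780, 1.2492) x2=(0.8263, 2.0957)
step 18: x0=(-1.6784, 0.7611) x1=(1.9829, 1.2731) x2=(0.8124, 2.1182)

no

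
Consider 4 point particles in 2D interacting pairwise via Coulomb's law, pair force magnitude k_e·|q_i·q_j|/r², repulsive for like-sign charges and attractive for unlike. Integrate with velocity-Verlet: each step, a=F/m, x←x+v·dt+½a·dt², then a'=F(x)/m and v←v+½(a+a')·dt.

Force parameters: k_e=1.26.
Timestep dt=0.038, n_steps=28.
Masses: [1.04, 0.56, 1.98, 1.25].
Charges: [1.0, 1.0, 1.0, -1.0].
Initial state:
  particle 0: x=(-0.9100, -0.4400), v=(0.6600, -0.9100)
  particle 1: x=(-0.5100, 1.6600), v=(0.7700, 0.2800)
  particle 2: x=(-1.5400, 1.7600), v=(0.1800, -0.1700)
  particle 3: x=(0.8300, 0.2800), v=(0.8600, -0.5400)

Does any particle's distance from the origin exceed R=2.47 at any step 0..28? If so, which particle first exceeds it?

no

step 0: x0=(-0.9100, -0.4400) x1=(-0.5100, 1.6600) x2=(-1.5400, 1.7600) x3=(0.8300, 0.2800)
step 1: x0=(-0.8847, -0.4748) x1=(-0.4789, 1.6705) x2=(-1.5336, 1.7536) x3=(0.8623, 0.2596)
step 2: x0=(-0.8589, -0.5102) x1=(-0.4441, 1.6809) x2=(-1.5279, 1.7474) x3=(0.8938, 0.2394)
step 3: x0=(-0.8326, -0.5459) x1=(-0.4059, 1.6911) x2=(-1.5229, 1.7414) x3=(0.9245, 0.2194)
step 4: x0=(-0.8059, -0.5821) x1=(-0.3644, 1.7012) x2=(-1.5187, 1.7355) x3=(0.9544, 0.1997)
step 5: x0=(-0.7787, -0.6188) x1=(-0.3199, 1.7112) x2=(-1.5151, 1.7297) x3=(0.9836, 0.1801)
step 6: x0=(-0.7511, -0.6558) x1=(-0.2724, 1.7211) x2=(-1.5121, 1.7239) x3=(1.0121, 0.1607)
step 7: x0=(-0.7230, -0.6931) x1=(-0.2223, 1.7309) x2=(-1.5096, 1.7183) x3=(1.0398, 0.1416)
step 8: x0=(-0.6945, -0.7309) x1=(-0.1695, 1.7407) x2=(-1.5077, 1.7128) x3=(1.0669, 0.1226)
step 9: x0=(-0.6656, -0.7689) x1=(-0.1144, 1.7504) x2=(-1.5062, 1.7073) x3=(1.0932, 0.1038)
step 10: x0=(-0.6362, -0.8072) x1=(-0.0570, 1.7599) x2=(-1.5051, 1.7019) x3=(1.1189, 0.0853)
step 11: x0=(-0.6064, -0.8458) x1=(0.0025, 1.7694) x2=(-1.5045, 1.6965) x3=(1.1439, 0.0669)
step 12: x0=(-0.5761, -0.8847) x1=(0.0639, 1.7787) x2=(-1.5042, 1.6912) x3=(1.1683, 0.0487)
step 13: x0=(-0.5455, -0.9238) x1=(0.1272, 1.7879) x2=(-1.5043, 1.6859) x3=(1.1920, 0.0307)
step 14: x0=(-0.5144, -0.9631) x1=(0.1921, 1.7969) x2=(-1.5046, 1.6807) x3=(1.2151, 0.0129)
step 15: x0=(-0.4829, -1.0026) x1=(0.2587, 1.8057) x2=(-1.5053, 1.6755) x3=(1.2376, -0.0047)
step 16: x0=(-0.4510, -1.0423) x1=(0.3268, 1.8142) x2=(-1.5062, 1.6704) x3=(1.2595, -0.0221)
step 17: x0=(-0.4187, -1.0822) x1=(0.3963, 1.8225) x2=(-1.5073, 1.6652) x3=(1.2808, -0.0393)
step 18: x0=(-0.3861, -1.1221) x1=(0.4671, 1.8306) x2=(-1.5086, 1.6602) x3=(1.3015, -0.0563)
step 19: x0=(-0.3530, -1.1623) x1=(0.5391, 1.8383) x2=(-1.5102, 1.6551) x3=(1.3216, -0.0732)
step 20: x0=(-0.3195, -1.2025) x1=(0.6122, 1.8457) x2=(-1.5119, 1.6501) x3=(1.3413, -0.0898)
step 21: x0=(-0.2857, -1.2428) x1=(0.6865, 1.8528) x2=(-1.5138, 1.6451) x3=(1.3603, -0.1063)
step 22: x0=(-0.2514, -1.2832) x1=(0.7617, 1.8595) x2=(-1.5159, 1.6401) x3=(1.3789, -0.1226)
step 23: x0=(-0.2168, -1.3236) x1=(0.8379, 1.8659) x2=(-1.5181, 1.6352) x3=(1.3969, -0.1387)
step 24: x0=(-0.1819, -1.3641) x1=(0.9149, 1.8718) x2=(-1.5204, 1.6302) x3=(1.4145, -0.1547)
step 25: x0=(-0.1465, -1.4046) x1=(0.9928, 1.8774) x2=(-1.5228, 1.6253) x3=(1.4316, -0.1705)
step 26: x0=(-0.1108, -1.4451) x1=(1.0714, 1.8825) x2=(-1.5254, 1.6205) x3=(1.4482, -0.1861)
step 27: x0=(-0.0748, -1.4856) x1=(1.1507, 1.8872) x2=(-1.5280, 1.6156) x3=(1.4644, -0.2015)
step 28: x0=(-0.0384, -1.5261) x1=(1.2306, 1.8915) x2=(-1.5308, 1.6108) x3=(1.4801, -0.2168)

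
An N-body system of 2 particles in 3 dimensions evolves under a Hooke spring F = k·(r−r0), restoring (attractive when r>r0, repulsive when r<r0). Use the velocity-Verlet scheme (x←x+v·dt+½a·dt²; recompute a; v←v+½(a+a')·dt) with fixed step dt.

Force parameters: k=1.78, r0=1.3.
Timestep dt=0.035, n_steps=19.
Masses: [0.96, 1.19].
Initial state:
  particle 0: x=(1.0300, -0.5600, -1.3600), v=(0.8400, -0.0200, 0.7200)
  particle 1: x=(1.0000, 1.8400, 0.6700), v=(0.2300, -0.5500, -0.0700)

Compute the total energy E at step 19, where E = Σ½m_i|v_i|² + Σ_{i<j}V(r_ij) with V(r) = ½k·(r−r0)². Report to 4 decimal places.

step 0: x0=(1.0300, -0.5600, -1.3600) x1=(1.0000, 1.8400, 0.6700)
step 1: x0=(1.0594, -0.5591, -1.3334) x1=(1.0081, 1.8195, 0.6665)
step 2: x0=(1.0887, -0.5551, -1.3043) x1=(1.0162, 1.7964, 0.6608)
step 3: x0=(1.1179, -0.5479, -1.2725) x1=(1.0244, 1.7708, 0.6530)
step 4: x0=(1.1470, -0.5378, -1.2382) x1=(1.0327, 1.7429, 0.6433)
step 5: x0=(1.1760, -0.5248, -1.2016) x1=(1.0411, 1.7125, 0.6316)
step 6: x0=(1.2047, -0.5090, -1.1626) x1=(1.0496, 1.6800, 0.6181)
step 7: x0=(1.2333, -0.4905, -1.1215) x1=(1.0583, 1.6452, 0.6028)
step 8: x0=(1.2617, -0.4694, -1.0783) x1=(1.0672, 1.6084, 0.5858)
step 9: x0=(1.2899, -0.4459, -1.0332) x1=(1.0763, 1.5697, 0.5673)
step 10: x0=(1.3178, -0.4202, -0.9863) x1=(1.0855, 1.5291, 0.5473)
step 11: x0=(1.3454, -0.3923, -0.9377) x1=(1.0950, 1.4868, 0.5260)
step 12: x0=(1.3728, -0.3625, -0.8875) x1=(1.1046, 1.4429, 0.5034)
step 13: x0=(1.4000, -0.3309, -0.8360) x1=(1.1145, 1.3976, 0.4797)
step 14: x0=(1.4269, -0.2977, -0.7833) x1=(1.1246, 1.3510, 0.4551)
step 15: x0=(1.4535, -0.2631, -0.7296) x1=(1.1349, 1.3033, 0.4296)
step 16: x0=(1.4798, -0.2273, -0.6749) x1=(1.1454, 1.2545, 0.4034)
step 17: x0=(1.5060, -0.1904, -0.6195) x1=(1.1561, 1.2050, 0.3766)
step 18: x0=(1.5319, -0.1528, -0.5635) x1=(1.1669, 1.1548, 0.3493)
step 19: x0=(1.5577, -0.1145, -0.5071) x1=(1.1779, 1.1041, 0.3217)
step 0 velocities: v0=(0.8400, -0.0200, 0.7200) v1=(0.2300, -0.5500, -0.0700)
step 0: KE=0.8021, PE=3.0248, E=3.8269
step 19 velocities: v0=(0.7343, 1.0990, 1.6157) v1=(0.3152, -1.4527, -0.7926)
step 19: KE=3.7802, PE=0.0438, E=3.8241

3.8241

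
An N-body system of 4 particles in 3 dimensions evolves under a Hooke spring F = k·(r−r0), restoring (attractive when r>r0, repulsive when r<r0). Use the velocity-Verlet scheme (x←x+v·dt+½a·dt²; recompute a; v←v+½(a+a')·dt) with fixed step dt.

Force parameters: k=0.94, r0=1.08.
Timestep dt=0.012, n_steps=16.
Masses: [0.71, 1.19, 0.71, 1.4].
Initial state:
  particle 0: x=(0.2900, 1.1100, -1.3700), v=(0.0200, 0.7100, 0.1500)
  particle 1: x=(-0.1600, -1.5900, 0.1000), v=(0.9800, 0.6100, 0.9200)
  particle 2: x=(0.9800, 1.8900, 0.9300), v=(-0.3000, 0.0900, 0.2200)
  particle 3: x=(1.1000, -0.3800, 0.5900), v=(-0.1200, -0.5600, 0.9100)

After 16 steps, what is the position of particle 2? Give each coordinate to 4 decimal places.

step 0: x0=(0.2900, 1.1100, -1.3700) x1=(-0.1600, -1.5900, 0.1000) x2=(0.9800, 1.8900, 0.9300) x3=(1.1000, -0.3800, 0.5900)
step 1: x0=(0.2903, 1.1183, -1.3679) x1=(-0.1481, -1.5824, 0.1110) x2=(0.9763, 1.8907, 0.9324) x3=(1.0985, -0.3866, 0.6009)
step 2: x0=(0.2907, 1.1262, -1.3651) x1=(-0.1361, -1.5743, 0.1220) x2=(0.9724, 1.8906, 0.9345) x3=(1.0969, -0.3931, 0.6116)
step 3: x0=(0.2912, 1.1337, -1.3617) x1=(-0.1239, -1.5656, 0.1330) x2=(0.9682, 1.8897, 0.9361) x3=(1.0952, -0.3995, 0.6223)
step 4: x0=(0.2918, 1.1407, -1.3576) x1=(-0.1115, -1.5564, 0.1440) x2=(0.9639, 1.8880, 0.9374) x3=(1.0934, -0.4056, 0.6328)
step 5: x0=(0.2926, 1.1473, -1.3528) x1=(-0.0990, -1.5467, 0.1549) x2=(0.9593, 1.8856, 0.9383) x3=(1.0916, -0.4116, 0.6432)
step 6: x0=(0.2934, 1.1535, -1.3474) x1=(-0.0863, -1.5365, 0.1658) x2=(0.9546, 1.8824, 0.9388) x3=(1.0896, -0.4175, 0.6535)
step 7: x0=(0.2944, 1.1593, -1.3413) x1=(-0.0734, -1.5257, 0.1767) x2=(0.9496, 1.8784, 0.9389) x3=(1.0875, -0.4231, 0.6636)
step 8: x0=(0.2955, 1.1646, -1.3346) x1=(-0.0604, -1.5145, 0.1875) x2=(0.9445, 1.8736, 0.9386) x3=(1.0853, -0.4286, 0.6737)
step 9: x0=(0.2967, 1.1694, -1.3272) x1=(-0.0472, -1.5027, 0.1984) x2=(0.9392, 1.8681, 0.9380) x3=(1.0831, -0.4339, 0.6836)
step 10: x0=(0.2980, 1.1739, -1.3191) x1=(-0.0339, -1.4904, 0.2091) x2=(0.9337, 1.8618, 0.9370) x3=(1.0807, -0.4391, 0.6934)
step 11: x0=(0.2994, 1.1779, -1.3104) x1=(-0.0204, -1.4776, 0.2199) x2=(0.9280, 1.8548, 0.9356) x3=(1.0783, -0.4440, 0.7031)
step 12: x0=(0.3010, 1.1814, -1.3010) x1=(-0.0068, -1.4643, 0.2306) x2=(0.9221, 1.8470, 0.9339) x3=(1.0758, -0.4488, 0.7127)
step 13: x0=(0.3027, 1.1845, -1.2910) x1=(0.0070, -1.4505, 0.2412) x2=(0.9160, 1.8385, 0.9318) x3=(1.0732, -0.4534, 0.7222)
step 14: x0=(0.3044, 1.1872, -1.2803) x1=(0.0208, -1.4362, 0.2518) x2=(0.9098, 1.8292, 0.9294) x3=(1.0705, -0.4578, 0.7315)
step 15: x0=(0.3063, 1.1894, -1.2689) x1=(0.0348, -1.4215, 0.2624) x2=(0.9034, 1.8192, 0.9267) x3=(1.0677, -0.4621, 0.7407)
step 16: x0=(0.3083, 1.1912, -1.2569) x1=(0.0490, -1.4063, 0.2729) x2=(0.8969, 1.8085, 0.9236) x3=(1.0649, -0.4661, 0.7498)

(0.8969, 1.8085, 0.9236)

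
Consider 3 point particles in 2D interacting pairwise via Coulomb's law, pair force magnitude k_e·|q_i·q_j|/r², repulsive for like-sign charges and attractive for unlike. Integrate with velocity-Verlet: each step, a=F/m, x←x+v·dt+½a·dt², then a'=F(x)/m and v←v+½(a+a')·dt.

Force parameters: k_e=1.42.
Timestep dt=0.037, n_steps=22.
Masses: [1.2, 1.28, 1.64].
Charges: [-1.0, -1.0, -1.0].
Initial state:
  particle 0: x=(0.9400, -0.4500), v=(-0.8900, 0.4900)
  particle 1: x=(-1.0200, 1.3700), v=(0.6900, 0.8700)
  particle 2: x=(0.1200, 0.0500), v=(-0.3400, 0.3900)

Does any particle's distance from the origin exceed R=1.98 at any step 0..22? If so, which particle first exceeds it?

yes, particle 1

step 0: x0=(0.9400, -0.4500) x1=(-1.0200, 1.3700) x2=(0.1200, 0.0500)
step 1: x0=(0.9079, -0.4324) x1=(-0.9947, 1.4025) x2=(0.1070, 0.0646)
step 2: x0=(0.8775, -0.4159) x1=(-0.9699, 1.4354) x2=(0.0931, 0.0796)
step 3: x0=(0.8489, -0.4006) x1=(-0.9456, 1.4690) x2=(0.0783, 0.0951)
step 4: x0=(0.8221, -0.3865) x1=(-0.9217, 1.5031) x2=(0.0626, 0.1109)
step 5: x0=(0.7970, -0.3737) x1=(-0.8983, 1.5379) x2=(0.0458, 0.1273)
step 6: x0=(0.7738, -0.3622) x1=(-0.8753, 1.5732) x2=(0.0282, 0.1441)
step 7: x0=(0.7524, -0.3520) x1=(-0.8528, 1.6092) x2=(0.0095, 0.1613)
step 8: x0=(0.7328, -0.3431) x1=(-0.8307, 1.6458) x2=(-0.0102, 0.1791)
step 9: x0=(0.7150, -0.3355) x1=(-0.8090, 1.6830) x2=(-0.0308, 0.1973)
step 10: x0=(0.6989, -0.3292) x1=(-0.7877, 1.7210) x2=(-0.0524, 0.2159)
step 11: x0=(0.6845, -0.3243) x1=(-0.7667, 1.7596) x2=(-0.0749, 0.2350)
step 12: x0=(0.6716, -0.3206) x1=(-0.7462, 1.7989) x2=(-0.0983, 0.2545)
step 13: x0=(0.6603, -0.3182) x1=(-0.7259, 1.8389) x2=(-0.1226, 0.2743)
step 14: x0=(0.6505, -0.3171) x1=(-0.7060, 1.8795) x2=(-0.1477, 0.2945)
step 15: x0=(0.6421, -0.3171) x1=(-0.6864, 1.9209) x2=(-0.1736, 0.3150)
step 16: x0=(0.6350, -0.3182) x1=(-0.6671, 1.9630) x2=(-0.2003, 0.3358)
step 17: x0=(0.6292, -0.3204) x1=(-0.6480, 2.0058) x2=(-0.2276, 0.3569)
step 18: x0=(0.6245, -0.3237) x1=(-0.6291, 2.0493) x2=(-0.2557, 0.3782)
step 19: x0=(0.6209, -0.3280) x1=(-0.6105, 2.0935) x2=(-0.2844, 0.3996)
step 20: x0=(0.6184, -0.3332) x1=(-0.5921, 2.1384) x2=(-0.3137, 0.4212)
step 21: x0=(0.6169, -0.3393) x1=(-0.5738, 2.1839) x2=(-0.3436, 0.4430)
step 22: x0=(0.6162, -0.3463) x1=(-0.5556, 2.2301) x2=(-0.3740, 0.4649)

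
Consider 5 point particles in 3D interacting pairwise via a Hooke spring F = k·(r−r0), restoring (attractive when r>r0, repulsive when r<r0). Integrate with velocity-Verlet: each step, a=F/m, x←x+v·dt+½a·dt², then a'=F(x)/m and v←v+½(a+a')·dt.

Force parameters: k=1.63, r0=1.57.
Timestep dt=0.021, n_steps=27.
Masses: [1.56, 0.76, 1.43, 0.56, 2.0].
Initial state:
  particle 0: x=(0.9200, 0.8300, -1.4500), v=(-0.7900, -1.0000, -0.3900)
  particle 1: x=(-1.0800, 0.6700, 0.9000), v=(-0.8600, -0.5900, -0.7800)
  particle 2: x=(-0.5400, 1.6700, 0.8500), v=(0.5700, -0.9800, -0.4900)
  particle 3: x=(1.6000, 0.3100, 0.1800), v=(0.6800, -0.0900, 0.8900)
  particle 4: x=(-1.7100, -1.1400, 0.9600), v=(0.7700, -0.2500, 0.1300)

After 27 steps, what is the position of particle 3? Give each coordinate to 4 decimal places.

step 0: x0=(0.9200, 0.8300, -1.4500) x1=(-1.0800, 0.6700, 0.9000) x2=(-0.5400, 1.6700, 0.8500) x3=(1.6000, 0.3100, 0.1800) x4=(-1.7100, -1.1400, 0.9600)
step 1: x0=(0.9027, 0.8088, -1.4573) x1=(-1.0972, 0.6572, 0.8829) x2=(-0.5277, 1.6489, 0.8394) x3=(1.6117, 0.3081, 0.1992) x4=(-1.6931, -1.1446, 0.9624)
step 2: x0=(0.8839, 0.7871, -1.4628) x1=(-1.1126, 0.6438, 0.8645) x2=(-0.5149, 1.6269, 0.8282) x3=(1.6182, 0.3061, 0.2193) x4=(-1.6747, -1.1478, 0.9640)
step 3: x0=(0.8638, 0.7650, -1.4664) x1=(-1.1263, 0.6296, 0.8448) x2=(-0.5015, 1.6040, 0.8163) x3=(1.6194, 0.3039, 0.2403) x4=(-1.6548, -1.1498, 0.9650)
step 4: x0=(0.8423, 0.7424, -1.4683) x1=(-1.1381, 0.6147, 0.8238) x2=(-0.4876, 1.5801, 0.8039) x3=(1.6155, 0.3017, 0.2621) x4=(-1.6334, -1.1504, 0.9652)
step 5: x0=(0.8195, 0.7194, -1.4684) x1=(-1.1482, 0.5993, 0.8015) x2=(-0.4731, 1.5554, 0.7909) x3=(1.6064, 0.2993, 0.2845) x4=(-1.6107, -1.1498, 0.9647)
step 6: x0=(0.7954, 0.6960, -1.4667) x1=(-1.1565, 0.5832, 0.7780) x2=(-0.4581, 1.5297, 0.7774) x3=(1.5923, 0.2967, 0.3075) x4=(-1.5865, -1.1480, 0.9635)
step 7: x0=(0.7700, 0.6722, -1.4633) x1=(-1.1631, 0.5665, 0.7534) x2=(-0.4427, 1.5032, 0.7634) x3=(1.5731, 0.2940, 0.3309) x4=(-1.5610, -1.1450, 0.9617)
step 8: x0=(0.7435, 0.6480, -1.4581) x1=(-1.1680, 0.5493, 0.7276) x2=(-0.4267, 1.4759, 0.7489) x3=(1.5491, 0.2910, 0.3547) x4=(-1.5342, -1.1408, 0.9591)
step 9: x0=(0.7158, 0.6234, -1.4512) x1=(-1.1712, 0.5316, 0.7007) x2=(-0.4104, 1.4478, 0.7339) x3=(1.5204, 0.2877, 0.3789) x4=(-1.5061, -1.1354, 0.9559)
step 10: x0=(0.6870, 0.5985, -1.4426) x1=(-1.1727, 0.5135, 0.6728) x2=(-0.3936, 1.4189, 0.7185) x3=(1.4871, 0.2842, 0.4032) x4=(-1.4768, -1.1290, 0.9521)
step 11: x0=(0.6571, 0.5732, -1.4324) x1=(-1.1727, 0.4949, 0.6439) x2=(-0.3765, 1.3892, 0.7027) x3=(1.4495, 0.2803, 0.4275) x4=(-1.4463, -1.1214, 0.9476)
step 12: x0=(0.6262, 0.5475, -1.4206) x1=(-1.1712, 0.4758, 0.6140) x2=(-0.3590, 1.3589, 0.6865) x3=(1.4077, 0.2761, 0.4519) x4=(-1.4147, -1.1129, 0.9424)
step 13: x0=(0.5944, 0.5215, -1.4072) x1=(-1.1683, 0.4565, 0.5833) x2=(-0.3412, 1.3279, 0.6699) x3=(1.3619, 0.2715, 0.4762) x4=(-1.3820, -1.1034, 0.9367)
step 14: x0=(0.5617, 0.4952, -1.3924) x1=(-1.1639, 0.4368, 0.5518) x2=(-0.3232, 1.2962, 0.6531) x3=(1.3125, 0.2665, 0.5004) x4=(-1.3482, -1.0929, 0.9304)
step 15: x0=(0.5281, 0.4685, -1.3760) x1=(-1.1584, 0.4168, 0.5194) x2=(-0.3049, 1.2640, 0.6359) x3=(1.2596, 0.2610, 0.5243) x4=(-1.3135, -1.0816, 0.9235)
step 16: x0=(0.4938, 0.4416, -1.3583) x1=(-1.1516, 0.3965, 0.4864) x2=(-0.2864, 1.2312, 0.6185) x3=(1.2036, 0.2551, 0.5479) x4=(-1.2779, -1.0694, 0.9161)
step 17: x0=(0.4587, 0.4144, -1.3393) x1=(-1.1438, 0.3760, 0.4527) x2=(-0.2678, 1.1980, 0.6009) x3=(1.1447, 0.2487, 0.5711) x4=(-1.2414, -1.0564, 0.9081)
step 18: x0=(0.4229, 0.3870, -1.3189) x1=(-1.1350, 0.3553, 0.4184) x2=(-0.2491, 1.1643, 0.5830) x3=(1.0833, 0.2418, 0.5939) x4=(-1.2040, -1.0427, 0.8997)
step 19: x0=(0.3865, 0.3593, -1.2974) x1=(-1.1254, 0.3344, 0.3835) x2=(-0.2303, 1.1302, 0.5650) x3=(1.0195, 0.2344, 0.6162) x4=(-1.1660, -1.0282, 0.8908)
step 20: x0=(0.3496, 0.3314, -1.2747) x1=(-1.1150, 0.3134, 0.3481) x2=(-0.2115, 1.0957, 0.5468) x3=(0.9538, 0.2263, 0.6381) x4=(-1.1273, -1.0132, 0.8814)
step 21: x0=(0.3121, 0.3032, -1.2510) x1=(-1.1040, 0.2923, 0.3123) x2=(-0.1926, 1.0610, 0.5284) x3=(0.8864, 0.2177, 0.6594) x4=(-1.0879, -0.9975, 0.8717)
step 22: x0=(0.2742, 0.2749, -1.2263) x1=(-1.0925, 0.2711, 0.2760) x2=(-0.1738, 1.0261, 0.5100) x3=(0.8177, 0.2085, 0.6802) x4=(-1.0480, -0.9814, 0.8615)
step 23: x0=(0.2359, 0.2463, -1.2006) x1=(-1.0806, 0.2499, 0.2393) x2=(-0.1550, 0.9910, 0.4915) x3=(0.7479, 0.1986, 0.7005) x4=(-1.0076, -0.9647, 0.8510)
step 24: x0=(0.1973, 0.2176, -1.1742) x1=(-1.0684, 0.2286, 0.2023) x2=(-0.1363, 0.9557, 0.4728) x3=(0.6773, 0.1880, 0.7204) x4=(-0.9668, -0.9477, 0.8402)
step 25: x0=(0.1583, 0.1887, -1.1470) x1=(-1.0561, 0.2072, 0.1649) x2=(-0.1177, 0.9205, 0.4541) x3=(0.6062, 0.1768, 0.7398) x4=(-0.9255, -0.9303, 0.8291)
step 26: x0=(0.1192, 0.1597, -1.1191) x1=(-1.0438, 0.1859, 0.1273) x2=(-0.0992, 0.8852, 0.4353) x3=(0.5349, 0.1650, 0.7589) x4=(-0.8840, -0.9126, 0.8177)
step 27: x0=(0.0798, 0.1305, -1.0906) x1=(-1.0315, 0.1646, 0.0894) x2=(-0.0809, 0.8500, 0.4165) x3=(0.4635, 0.1524, 0.7777) x4=(-0.8422, -0.8946, 0.8061)

(0.4635, 0.1524, 0.7777)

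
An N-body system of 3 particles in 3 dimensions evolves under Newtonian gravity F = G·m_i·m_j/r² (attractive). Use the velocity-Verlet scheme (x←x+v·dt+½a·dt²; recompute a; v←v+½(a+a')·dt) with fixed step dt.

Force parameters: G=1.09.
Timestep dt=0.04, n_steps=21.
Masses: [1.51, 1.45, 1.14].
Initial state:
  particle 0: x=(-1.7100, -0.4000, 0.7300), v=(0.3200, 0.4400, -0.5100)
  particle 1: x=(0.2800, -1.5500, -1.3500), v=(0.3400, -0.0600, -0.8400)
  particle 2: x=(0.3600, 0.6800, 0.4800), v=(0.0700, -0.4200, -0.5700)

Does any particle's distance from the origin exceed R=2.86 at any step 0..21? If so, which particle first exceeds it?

no

step 0: x0=(-1.7100, -0.4000, 0.7300) x1=(0.2800, -1.5500, -1.3500) x2=(0.3600, 0.6800, 0.4800)
step 1: x0=(-1.6970, -0.3824, 0.7095) x1=(0.2935, -1.5523, -1.3834) x2=(0.3626, 0.6630, 0.4571)
step 2: x0=(-1.6834, -0.3647, 0.6888) x1=(0.3069, -1.5542, -1.4165) x2=(0.3647, 0.6455, 0.4341)
step 3: x0=(-1.6694, -0.3469, 0.6678) x1=(0.3200, -1.5559, -1.4493) x2=(0.3664, 0.6276, 0.4110)
step 4: x0=(-1.6548, -0.3291, 0.6467) x1=(0.3331, -1.5573, -1.4817) x2=(0.3677, 0.6092, 0.3877)
step 5: x0=(-1.6398, -0.3112, 0.6253) x1=(0.3459, -1.5584, -1.5138) x2=(0.3684, 0.5903, 0.3642)
step 6: x0=(-1.6242, -0.2932, 0.6037) x1=(0.3586, -1.5593, -1.5456) x2=(0.3687, 0.5710, 0.3407)
step 7: x0=(-1.6081, -0.2752, 0.5819) x1=(0.3711, -1.5598, -1.5770) x2=(0.3685, 0.5513, 0.3169)
step 8: x0=(-1.5914, -0.2571, 0.5599) x1=(0.3835, -1.5600, -1.6081) x2=(0.3677, 0.5311, 0.2931)
step 9: x0=(-1.5742, -0.2389, 0.5377) x1=(0.3957, -1.5600, -1.6388) x2=(0.3664, 0.5105, 0.2691)
step 10: x0=(-1.5564, -0.2207, 0.5152) x1=(0.4078, -1.5597, -1.6692) x2=(0.3646, 0.4894, 0.2449)
step 11: x0=(-1.5381, -0.2024, 0.4925) x1=(0.4197, -1.5591, -1.6992) x2=(0.3622, 0.4678, 0.2207)
step 12: x0=(-1.5191, -0.1840, 0.4696) x1=(0.4314, -1.5582, -1.7289) x2=(0.3592, 0.4459, 0.1962)
step 13: x0=(-1.4996, -0.1657, 0.4464) x1=(0.4430, -1.5570, -1.7583) x2=(0.3556, 0.4234, 0.1717)
step 14: x0=(-1.4794, -0.1472, 0.4230) x1=(0.4544, -1.5555, -1.7873) x2=(0.3514, 0.4006, 0.1470)
step 15: x0=(-1.4585, -0.1287, 0.3994) x1=(0.4657, -1.5537, -1.8160) x2=(0.3465, 0.3773, 0.1222)
step 16: x0=(-1.4370, -0.1102, 0.3756) x1=(0.4768, -1.5516, -1.8443) x2=(0.3409, 0.3535, 0.0972)
step 17: x0=(-1.4148, -0.0916, 0.3514) x1=(0.4878, -1.5492, -1.8722) x2=(0.3346, 0.3294, 0.0721)
step 18: x0=(-1.3919, -0.0730, 0.3271) x1=(0.4986, -1.5466, -1.8998) x2=(0.3276, 0.3048, 0.0469)
step 19: x0=(-1.3682, -0.0543, 0.3025) x1=(0.5092, -1.5436, -1.9270) x2=(0.3198, 0.2798, 0.0216)
step 20: x0=(-1.3438, -0.0357, 0.2776) x1=(0.5197, -1.5403, -1.9538) x2=(0.3111, 0.2543, -0.0038)
step 21: x0=(-1.3186, -0.0170, 0.2524) x1=(0.5300, -1.5368, -1.9803) x2=(0.3017, 0.2285, -0.0294)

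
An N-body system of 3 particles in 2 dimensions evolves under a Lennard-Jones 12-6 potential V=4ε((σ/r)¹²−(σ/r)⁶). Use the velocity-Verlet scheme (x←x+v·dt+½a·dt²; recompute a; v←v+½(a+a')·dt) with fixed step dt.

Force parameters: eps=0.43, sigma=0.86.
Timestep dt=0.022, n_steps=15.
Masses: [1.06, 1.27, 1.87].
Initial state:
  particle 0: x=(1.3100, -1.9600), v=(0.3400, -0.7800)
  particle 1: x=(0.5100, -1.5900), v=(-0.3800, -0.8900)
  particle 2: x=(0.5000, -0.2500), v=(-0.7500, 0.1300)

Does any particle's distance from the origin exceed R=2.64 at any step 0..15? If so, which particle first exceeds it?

step 0: x0=(1.3100, -1.9600) x1=(0.5100, -1.5900) x2=(0.5000, -0.2500)
step 1: x0=(1.3190, -1.9779) x1=(0.5004, -1.6089) x2=(0.4835, -0.2472)
step 2: x0=(1.3300, -1.9966) x1=(0.4891, -1.6269) x2=(0.4670, -0.2445)
step 3: x0=(1.3421, -2.0158) x1=(0.4768, -1.6443) x2=(0.4505, -0.2420)
step 4: x0=(1.3546, -2.0352) x1=(0.4643, -1.6615) x2=(0.4340, -0.2395)
step 5: x0=(1.3671, -2.0545) x1=(0.4517, -1.6785) x2=(0.4176, -0.2371)
step 6: x0=(1.3793, -2.0738) x1=(0.4393, -1.6955) x2=(0.4011, -0.2348)
step 7: x0=(1.3911, -2.0929) x1=(0.4273, -1.7126) x2=(0.3846, -0.2326)
step 8: x0=(1.4024, -2.1117) x1=(0.4156, -1.7297) x2=(0.3682, -0.2304)
step 9: x0=(1.4133, -2.1304) x1=(0.4044, -1.7469) x2=(0.3517, -0.2283)
step 10: x0=(1.4236, -2.1489) x1=(0.3936, -1.7642) x2=(0.3353, -0.2263)
step 11: x0=(1.4334, -2.1671) x1=(0.3833, -1.7815) x2=(0.3188, -0.2243)
step 12: x0=(1.4427, -2.1852) x1=(0.3733, -1.7989) x2=(0.3024, -0.2224)
step 13: x0=(1.4516, -2.2032) x1=(0.3637, -1.8164) x2=(0.2859, -0.2205)
step 14: x0=(1.4600, -2.2209) x1=(0.3544, -1.8340) x2=(0.2695, -0.2187)
step 15: x0=(1.4680, -2.2385) x1=(0.3455, -1.8517) x2=(0.2531, -0.2169)

yes, particle 0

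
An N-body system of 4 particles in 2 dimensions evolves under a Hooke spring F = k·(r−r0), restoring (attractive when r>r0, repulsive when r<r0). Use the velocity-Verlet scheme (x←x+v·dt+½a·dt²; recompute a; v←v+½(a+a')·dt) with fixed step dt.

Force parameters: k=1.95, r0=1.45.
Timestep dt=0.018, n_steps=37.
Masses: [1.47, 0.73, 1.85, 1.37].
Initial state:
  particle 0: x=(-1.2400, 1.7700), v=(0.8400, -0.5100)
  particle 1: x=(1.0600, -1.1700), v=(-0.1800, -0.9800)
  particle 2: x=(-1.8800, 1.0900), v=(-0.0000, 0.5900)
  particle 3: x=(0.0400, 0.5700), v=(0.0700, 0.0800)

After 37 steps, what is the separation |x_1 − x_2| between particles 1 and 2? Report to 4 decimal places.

step 0: x0=(-1.2400, 1.7700) x1=(1.0600, -1.1700) x2=(-1.8800, 1.0900) x3=(0.0400, 0.5700)
step 1: x0=(-1.2245, 1.7605) x1=(1.0553, -1.1861) x2=(-1.8797, 1.1003) x3=(0.0412, 0.5714)
step 2: x0=(-1.2081, 1.7502) x1=(1.0475, -1.1989) x2=(-1.8787, 1.1099) x3=(0.0421, 0.5727)
step 3: x0=(-1.1908, 1.7393) x1=(1.0368, -1.2085) x2=(-1.8770, 1.1189) x3=(0.0429, 0.5740)
step 4: x0=(-1.1728, 1.7277) x1=(1.0231, -1.2150) x2=(-1.8747, 1.1273) x3=(0.0434, 0.5752)
step 5: x0=(-1.1539, 1.7154) x1=(1.0064, -1.2181) x2=(-1.8717, 1.1349) x3=(0.0438, 0.5762)
step 6: x0=(-1.1342, 1.7024) x1=(0.9869, -1.2181) x2=(-1.8681, 1.1420) x3=(0.0440, 0.5772)
step 7: x0=(-1.1138, 1.6888) x1=(0.9646, -1.2149) x2=(-1.8639, 1.1483) x3=(0.0440, 0.5780)
step 8: x0=(-1.0926, 1.6745) x1=(0.9394, -1.2085) x2=(-1.8591, 1.1541) x3=(0.0438, 0.5788)
step 9: x0=(-1.0706, 1.6595) x1=(0.9116, -1.1989) x2=(-1.8536, 1.1591) x3=(0.0435, 0.5794)
step 10: x0=(-1.0480, 1.6440) x1=(0.8811, -1.1863) x2=(-1.8476, 1.1636) x3=(0.0430, 0.5799)
step 11: x0=(-1.0246, 1.6278) x1=(0.8481, -1.1707) x2=(-1.8409, 1.1674) x3=(0.0424, 0.5803)
step 12: x0=(-1.0006, 1.6110) x1=(0.8126, -1.1521) x2=(-1.8338, 1.1706) x3=(0.0416, 0.5806)
step 13: x0=(-0.9759, 1.5937) x1=(0.7747, -1.1306) x2=(-1.8260, 1.1732) x3=(0.0407, 0.5807)
step 14: x0=(-0.9507, 1.5758) x1=(0.7345, -1.1064) x2=(-1.8178, 1.1752) x3=(0.0396, 0.5808)
step 15: x0=(-0.9248, 1.5574) x1=(0.6921, -1.0794) x2=(-1.8090, 1.1767) x3=(0.0383, 0.5808)
step 16: x0=(-0.8985, 1.5385) x1=(0.6476, -1.0499) x2=(-1.7997, 1.1776) x3=(0.0370, 0.5806)
step 17: x0=(-0.8716, 1.5191) x1=(0.6012, -1.0178) x2=(-1.7900, 1.1779) x3=(0.0355, 0.5804)
step 18: x0=(-0.8443, 1.4993) x1=(0.5529, -0.9834) x2=(-1.7798, 1.1778) x3=(0.0339, 0.5801)
step 19: x0=(-0.8165, 1.4791) x1=(0.5029, -0.9468) x2=(-1.7692, 1.1771) x3=(0.0322, 0.5797)
step 20: x0=(-0.7883, 1.4585) x1=(0.4512, -0.9081) x2=(-1.7581, 1.1760) x3=(0.0303, 0.5792)
step 21: x0=(-0.7598, 1.4376) x1=(0.3980, -0.8674) x2=(-1.7467, 1.1744) x3=(0.0284, 0.5787)
step 22: x0=(-0.7310, 1.4164) x1=(0.3435, -0.8249) x2=(-1.7349, 1.1723) x3=(0.0264, 0.5781)
step 23: x0=(-0.7019, 1.3949) x1=(0.2876, -0.7807) x2=(-1.7228, 1.1698) x3=(0.0243, 0.5774)
step 24: x0=(-0.6726, 1.3733) x1=(0.2306, -0.7351) x2=(-1.7103, 1.1670) x3=(0.0221, 0.5768)
step 25: x0=(-0.6430, 1.3514) x1=(0.1725, -0.6881) x2=(-1.6975, 1.1637) x3=(0.0199, 0.5761)
step 26: x0=(-0.6133, 1.3294) x1=(0.1135, -0.6399) x2=(-1.6845, 1.1602) x3=(0.0176, 0.5754)
step 27: x0=(-0.5835, 1.3074) x1=(0.0536, -0.5908) x2=(-1.6712, 1.1563) x3=(0.0153, 0.5746)
step 28: x0=(-0.5536, 1.2853) x1=(-0.0070, -0.5408) x2=(-1.6576, 1.1521) x3=(0.0130, 0.5739)
step 29: x0=(-0.5237, 1.2632) x1=(-0.0683, -0.4902) x2=(-1.6439, 1.1476) x3=(0.0107, 0.5732)
step 30: x0=(-0.4937, 1.2411) x1=(-0.1302, -0.4390) x2=(-1.6300, 1.1429) x3=(0.0085, 0.5725)
step 31: x0=(-0.4637, 1.2192) x1=(-0.1926, -0.3876) x2=(-1.6159, 1.1379) x3=(0.0063, 0.5718)
step 32: x0=(-0.4337, 1.1974) x1=(-0.2555, -0.3360) x2=(-1.6017, 1.1328) x3=(0.0043, 0.5712)
step 33: x0=(-0.4038, 1.1759) x1=(-0.3189, -0.2844) x2=(-1.5874, 1.1275) x3=(0.0024, 0.5705)
step 34: x0=(-0.3740, 1.1546) x1=(-0.3827, -0.2329) x2=(-1.5730, 1.1220) x3=(0.0006, 0.5698)
step 35: x0=(-0.3442, 1.1336) x1=(-0.4469, -0.1817) x2=(-1.5585, 1.1165) x3=(-0.0009, 0.5691)
step 36: x0=(-0.3145, 1.1129) x1=(-0.5115, -0.1309) x2=(-1.5440, 1.1108) x3=(-0.0023, 0.5684)
step 37: x0=(-0.2848, 1.0927) x1=(-0.5765, -0.0805) x2=(-1.5294, 1.1051) x3=(-0.0033, 0.5675)

1.5211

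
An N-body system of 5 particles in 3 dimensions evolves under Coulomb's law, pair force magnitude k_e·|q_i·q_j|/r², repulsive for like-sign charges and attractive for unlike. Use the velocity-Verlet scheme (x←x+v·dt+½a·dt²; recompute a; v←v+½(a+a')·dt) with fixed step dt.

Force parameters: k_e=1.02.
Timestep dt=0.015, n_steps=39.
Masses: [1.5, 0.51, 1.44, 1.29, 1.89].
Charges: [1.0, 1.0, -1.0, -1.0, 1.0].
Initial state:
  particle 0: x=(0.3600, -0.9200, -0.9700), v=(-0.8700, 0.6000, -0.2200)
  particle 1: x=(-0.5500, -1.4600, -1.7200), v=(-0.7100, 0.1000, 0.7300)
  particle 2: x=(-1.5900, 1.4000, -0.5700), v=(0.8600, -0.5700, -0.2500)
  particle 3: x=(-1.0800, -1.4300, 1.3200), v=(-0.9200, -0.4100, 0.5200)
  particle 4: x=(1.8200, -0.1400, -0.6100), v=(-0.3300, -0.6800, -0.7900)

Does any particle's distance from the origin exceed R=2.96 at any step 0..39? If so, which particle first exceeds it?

step 0: x0=(0.3600, -0.9200, -0.9700) x1=(-0.5500, -1.4600, -1.7200) x2=(-1.5900, 1.4000, -0.5700) x3=(-1.0800, -1.4300, 1.3200) x4=(1.8200, -0.1400, -0.6100)
step 1: x0=(0.3469, -0.9110, -0.9733) x1=(-0.5608, -1.4585, -1.7091) x2=(-1.5771, 1.3914, -0.5738) x3=(-1.0938, -1.4362, 1.3278) x4=(1.8151, -0.1502, -0.6218)
step 2: x0=(0.3339, -0.9020, -0.9765) x1=(-0.5718, -1.4572, -1.6983) x2=(-1.5642, 1.3829, -0.5775) x3=(-1.1075, -1.4423, 1.3355) x4=(1.8102, -0.1603, -0.6337)
step 3: x0=(0.3208, -0.8929, -0.9796) x1=(-0.5831, -1.4559, -1.6877) x2=(-1.5512, 1.3743, -0.5813) x3=(-1.1213, -1.4485, 1.3432) x4=(1.8053, -0.1705, -0.6455)
step 4: x0=(0.3078, -0.8838, -0.9827) x1=(-0.5946, -1.4548, -1.6771) x2=(-1.5382, 1.3656, -0.5851) x3=(-1.1350, -1.4546, 1.3509) x4=(1.8005, -0.1806, -0.6573)
step 5: x0=(0.2947, -0.8747, -0.9857) x1=(-0.6065, -1.4538, -1.6666) x2=(-1.5252, 1.3570, -0.5889) x3=(-1.1487, -1.4608, 1.3585) x4=(1.7957, -0.1907, -0.6690)
step 6: x0=(0.2817, -0.8655, -0.9887) x1=(-0.6185, -1.4528, -1.6563) x2=(-1.5122, 1.3483, -0.5928) x3=(-1.1623, -1.4670, 1.3662) x4=(1.7909, -0.2007, -0.6808)
step 7: x0=(0.2686, -0.8564, -0.9916) x1=(-0.6309, -1.4520, -1.6460) x2=(-1.4991, 1.3396, -0.5966) x3=(-1.1759, -1.4731, 1.3737) x4=(1.7862, -0.2108, -0.6925)
step 8: x0=(0.2555, -0.8471, -0.9945) x1=(-0.6435, -1.4513, -1.6359) x2=(-1.4860, 1.3309, -0.6005) x3=(-1.1895, -1.4793, 1.3813) x4=(1.7815, -0.2208, -0.7042)
step 9: x0=(0.2424, -0.8379, -0.9973) x1=(-0.6564, -1.4508, -1.6259) x2=(-1.4729, 1.3222, -0.6044) x3=(-1.2031, -1.4855, 1.3888) x4=(1.7769, -0.2308, -0.7159)
step 10: x0=(0.2294, -0.8286, -1.0000) x1=(-0.6695, -1.4503, -1.6159) x2=(-1.4597, 1.3134, -0.6083) x3=(-1.2167, -1.4917, 1.3962) x4=(1.7722, -0.2407, -0.7276)
step 11: x0=(0.2163, -0.8193, -1.0027) x1=(-0.6829, -1.4500, -1.6061) x2=(-1.4466, 1.3046, -0.6122) x3=(-1.2302, -1.4979, 1.4036) x4=(1.7677, -0.2507, -0.7393)
step 12: x0=(0.2032, -0.8099, -1.0053) x1=(-0.6966, -1.4497, -1.5963) x2=(-1.4334, 1.2958, -0.6161) x3=(-1.2437, -1.5040, 1.4110) x4=(1.7631, -0.2606, -0.7509)
step 13: x0=(0.1901, -0.8005, -1.0079) x1=(-0.7106, -1.4497, -1.5866) x2=(-1.4201, 1.2869, -0.6201) x3=(-1.2572, -1.5102, 1.4184) x4=(1.7586, -0.2705, -0.7625)
step 14: x0=(0.1771, -0.7910, -1.0104) x1=(-0.7249, -1.4497, -1.5770) x2=(-1.4069, 1.2781, -0.6241) x3=(-1.2706, -1.5164, 1.4257) x4=(1.7542, -0.2804, -0.7741)
step 15: x0=(0.1640, -0.7815, -1.0129) x1=(-0.7394, -1.4499, -1.5675) x2=(-1.3936, 1.2692, -0.6280) x3=(-1.2841, -1.5226, 1.4330) x4=(1.7498, -0.2902, -0.7858)
step 16: x0=(0.1509, -0.7719, -1.0153) x1=(-0.7542, -1.4501, -1.5581) x2=(-1.3803, 1.2602, -0.6320) x3=(-1.2975, -1.5288, 1.4403) x4=(1.7454, -0.3000, -0.7973)
step 17: x0=(0.1378, -0.7623, -1.0176) x1=(-0.7692, -1.4506, -1.5488) x2=(-1.3669, 1.2513, -0.6361) x3=(-1.3109, -1.5350, 1.4475) x4=(1.7410, -0.3099, -0.8089)
step 18: x0=(0.1247, -0.7527, -1.0199) x1=(-0.7846, -1.4511, -1.5395) x2=(-1.3536, 1.2423, -0.6401) x3=(-1.3242, -1.5412, 1.4547) x4=(1.7367, -0.3197, -0.8205)
step 19: x0=(0.1116, -0.7429, -1.0222) x1=(-0.8002, -1.4518, -1.5303) x2=(-1.3402, 1.2332, -0.6442) x3=(-1.3376, -1.5474, 1.4619) x4=(1.7325, -0.3294, -0.8320)
step 20: x0=(0.0985, -0.7332, -1.0244) x1=(-0.8161, -1.4526, -1.5211) x2=(-1.3267, 1.2242, -0.6482) x3=(-1.3509, -1.5537, 1.4690) x4=(1.7282, -0.3392, -0.8435)
step 21: x0=(0.0854, -0.7233, -1.0265) x1=(-0.8323, -1.4536, -1.5120) x2=(-1.3133, 1.2151, -0.6523) x3=(-1.3642, -1.5599, 1.4761) x4=(1.7241, -0.3489, -0.8551)
step 22: x0=(0.0722, -0.7134, -1.0286) x1=(-0.8487, -1.4546, -1.5030) x2=(-1.2998, 1.2059, -0.6565) x3=(-1.3775, -1.5661, 1.4831) x4=(1.7199, -0.3586, -0.8666)
step 23: x0=(0.0591, -0.7035, -1.0307) x1=(-0.8654, -1.4558, -1.4940) x2=(-1.2862, 1.1967, -0.6606) x3=(-1.3907, -1.5723, 1.4902) x4=(1.7158, -0.3683, -0.8781)
step 24: x0=(0.0460, -0.6935, -1.0327) x1=(-0.8824, -1.4572, -1.4850) x2=(-1.2727, 1.1875, -0.6647) x3=(-1.4040, -1.5785, 1.4972) x4=(1.7118, -0.3780, -0.8895)
step 25: x0=(0.0328, -0.6834, -1.0346) x1=(-0.8996, -1.4587, -1.4761) x2=(-1.2591, 1.1783, -0.6689) x3=(-1.4172, -1.5847, 1.5041) x4=(1.7077, -0.3877, -0.9010)
step 26: x0=(0.0197, -0.6733, -1.0365) x1=(-0.9171, -1.4603, -1.4673) x2=(-1.2455, 1.1690, -0.6731) x3=(-1.4304, -1.5910, 1.5111) x4=(1.7037, -0.3973, -0.9125)
step 27: x0=(0.0065, -0.6631, -1.0384) x1=(-0.9348, -1.4620, -1.4584) x2=(-1.2318, 1.1596, -0.6773) x3=(-1.4436, -1.5972, 1.5180) x4=(1.6998, -0.4070, -0.9239)
step 28: x0=(-0.0067, -0.6528, -1.0402) x1=(-0.9528, -1.4638, -1.4496) x2=(-1.2181, 1.1503, -0.6816) x3=(-1.4567, -1.6034, 1.5248) x4=(1.6959, -0.4166, -0.9354)
step 29: x0=(-0.0199, -0.6424, -1.0420) x1=(-0.9711, -1.4658, -1.4409) x2=(-1.2044, 1.1408, -0.6858) x3=(-1.4699, -1.6096, 1.5317) x4=(1.6920, -0.4262, -0.9468)
step 30: x0=(-0.0331, -0.6320, -1.0437) x1=(-0.9896, -1.4679, -1.4321) x2=(-1.1906, 1.1314, -0.6901) x3=(-1.4830, -1.6159, 1.5385) x4=(1.6882, -0.4358, -0.9582)
step 31: x0=(-0.0463, -0.6215, -1.0454) x1=(-1.0083, -1.4702, -1.4234) x2=(-1.1768, 1.1218, -0.6944) x3=(-1.4961, -1.6221, 1.5452) x4=(1.6844, -0.4454, -0.9696)
step 32: x0=(-0.0595, -0.6110, -1.0471) x1=(-1.0273, -1.4725, -1.4147) x2=(-1.1630, 1.1123, -0.6987) x3=(-1.5092, -1.6283, 1.5520) x4=(1.6806, -0.4550, -0.9810)
step 33: x0=(-0.0727, -0.6003, -1.0487) x1=(-1.0465, -1.4750, -1.4059) x2=(-1.1491, 1.1027, -0.7030) x3=(-1.5223, -1.6346, 1.5587) x4=(1.6769, -0.4645, -0.9924)
step 34: x0=(-0.0860, -0.5896, -1.0503) x1=(-1.0660, -1.4776, -1.3972) x2=(-1.1352, 1.0930, -0.7074) x3=(-1.5353, -1.6408, 1.5654) x4=(1.6733, -0.4741, -1.0038)
step 35: x0=(-0.0993, -0.5789, -1.0518) x1=(-1.0857, -1.4803, -1.3885) x2=(-1.1213, 1.0833, -0.7118) x3=(-1.5484, -1.6470, 1.5720) x4=(1.6696, -0.4836, -1.0152)
step 36: x0=(-0.1126, -0.5680, -1.0533) x1=(-1.1056, -1.4831, -1.3798) x2=(-1.1073, 1.0735, -0.7162) x3=(-1.5614, -1.6533, 1.5786) x4=(1.6660, -0.4931, -1.0265)
step 37: x0=(-0.1259, -0.5571, -1.0548) x1=(-1.1257, -1.4860, -1.3711) x2=(-1.0933, 1.0637, -0.7206) x3=(-1.5744, -1.6595, 1.5852) x4=(1.6624, -0.5026, -1.0379)
step 38: x0=(-0.1392, -0.5460, -1.0562) x1=(-1.1461, -1.4891, -1.3624) x2=(-1.0793, 1.0538, -0.7250) x3=(-1.5874, -1.6657, 1.5918) x4=(1.6589, -0.5121, -1.0492)
step 39: x0=(-0.1526, -0.5349, -1.0576) x1=(-1.1666, -1.4922, -1.3537) x2=(-1.0652, 1.0439, -0.7295) x3=(-1.6003, -1.6720, 1.5983) x4=(1.6554, -0.5216, -1.0606)

no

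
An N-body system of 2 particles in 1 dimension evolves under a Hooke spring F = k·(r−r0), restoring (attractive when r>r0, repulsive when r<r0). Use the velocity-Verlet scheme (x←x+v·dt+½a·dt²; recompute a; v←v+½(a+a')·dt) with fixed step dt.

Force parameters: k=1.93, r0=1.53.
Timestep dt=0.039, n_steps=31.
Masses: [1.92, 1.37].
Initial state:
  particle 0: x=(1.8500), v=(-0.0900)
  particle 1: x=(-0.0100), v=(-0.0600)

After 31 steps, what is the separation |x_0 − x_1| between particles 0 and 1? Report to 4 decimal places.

step 0: x0=(1.8500) x1=(-0.0100)
step 1: x0=(1.8462) x1=(-0.0120)
step 2: x0=(1.8420) x1=(-0.0133)
step 3: x0=(1.8372) x1=(-0.0139)
step 4: x0=(1.8320) x1=(-0.0138)
step 5: x0=(1.8262) x1=(-0.0130)
step 6: x0=(1.8200) x1=(-0.0115)
step 7: x0=(1.8133) x1=(-0.0094)
step 8: x0=(1.8062) x1=(-0.0067)
step 9: x0=(1.7987) x1=(-0.0034)
step 10: x0=(1.7907) x1=(0.0005)
step 11: x0=(1.7824) x1=(0.0050)
step 12: x0=(1.7736) x1=(0.0099)
step 13: x0=(1.7645) x1=(0.0154)
step 14: x0=(1.7551) x1=(0.0214)
step 15: x0=(1.7453) x1=(0.0278)
step 16: x0=(1.7353) x1=(0.0346)
step 17: x0=(1.7250) x1=(0.0418)
step 18: x0=(1.7145) x1=(0.0493)
step 19: x0=(1.7038) x1=(0.0570)
step 20: x0=(1.6928) x1=(0.0651)
step 21: x0=(1.6818) x1=(0.0733)
step 22: x0=(1.6706) x1=(0.0817)
step 23: x0=(1.6593) x1=(0.0903)
step 24: x0=(1.6480) x1=(0.0989)
step 25: x0=(1.6366) x1=(0.1075)
step 26: x0=(1.6253) x1=(0.1162)
step 27: x0=(1.6139) x1=(0.1248)
step 28: x0=(1.6027) x1=(0.1333)
step 29: x0=(1.5915) x1=(0.1417)
step 30: x0=(1.5805) x1=(0.1500)
step 31: x0=(1.5696) x1=(0.1580)

1.4116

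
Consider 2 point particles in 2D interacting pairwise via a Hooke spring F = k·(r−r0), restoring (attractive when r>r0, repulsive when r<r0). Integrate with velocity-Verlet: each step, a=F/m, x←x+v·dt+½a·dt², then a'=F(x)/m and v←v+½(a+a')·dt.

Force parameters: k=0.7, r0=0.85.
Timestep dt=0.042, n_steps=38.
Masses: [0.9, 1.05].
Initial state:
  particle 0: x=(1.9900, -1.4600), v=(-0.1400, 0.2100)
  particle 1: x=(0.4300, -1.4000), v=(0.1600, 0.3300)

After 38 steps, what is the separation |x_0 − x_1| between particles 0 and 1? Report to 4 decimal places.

step 0: x0=(1.9900, -1.4600) x1=(0.4300, -1.4000)
step 1: x0=(1.9836, -1.4512) x1=(0.4371, -1.3862)
step 2: x0=(1.9763, -1.4423) x1=(0.4451, -1.3723)
step 3: x0=(1.9680, -1.4334) x1=(0.4539, -1.3586)
step 4: x0=(1.9589, -1.4244) x1=(0.4634, -1.3448)
step 5: x0=(1.9488, -1.4154) x1=(0.4737, -1.3311)
step 6: x0=(1.9379, -1.4063) x1=(0.4847, -1.3175)
step 7: x0=(1.9261, -1.3972) x1=(0.4965, -1.3039)
step 8: x0=(1.9136, -1.3880) x1=(0.5089, -1.2903)
step 9: x0=(1.9003, -1.3788) x1=(0.5220, -1.2768)
step 10: x0=(1.8863, -1.3695) x1=(0.5357, -1.2633)
step 11: x0=(1.8715, -1.3602) x1=(0.5500, -1.2499)
step 12: x0=(1.8561, -1.3508) x1=(0.5649, -1.2365)
step 13: x0=(1.8402, -1.3414) x1=(0.5803, -1.2232)
step 14: x0=(1.8236, -1.3319) x1=(0.5962, -1.2099)
step 15: x0=(1.8065, -1.3224) x1=(0.6125, -1.1967)
step 16: x0=(1.7890, -1.3128) x1=(0.6292, -1.1835)
step 17: x0=(1.7710, -1.3031) x1=(0.6463, -1.1703)
step 18: x0=(1.7526, -1.2935) x1=(0.6637, -1.1572)
step 19: x0=(1.7339, -1.2837) x1=(0.6815, -1.1441)
step 20: x0=(1.7149, -1.2740) x1=(0.6994, -1.1311)
step 21: x0=(1.6956, -1.2642) x1=(0.7176, -1.1180)
step 22: x0=(1.6762, -1.2543) x1=(0.7359, -1.1050)
step 23: x0=(1.6566, -1.2445) x1=(0.7544, -1.0921)
step 24: x0=(1.6370, -1.2346) x1=(0.7729, -1.0791)
step 25: x0=(1.6173, -1.2248) x1=(0.7915, -1.0661)
step 26: x0=(1.5976, -1.2149) x1=(0.8100, -1.0532)
step 27: x0=(1.5780, -1.2050) x1=(0.8285, -1.0402)
step 28: x0=(1.5585, -1.1952) x1=(0.8469, -1.0272)
step 29: x0=(1.5391, -1.1854) x1=(0.8652, -1.0142)
step 30: x0=(1.5200, -1.1757) x1=(0.8833, -1.0011)
step 31: x0=(1.5011, -1.1660) x1=(0.9011, -0.9880)
step 32: x0=(1.4825, -1.1564) x1=(0.9188, -0.9748)
step 33: x0=(1.4642, -1.1469) x1=(0.9361, -0.9615)
step 34: x0=(1.4464, -1.1376) x1=(0.9531, -0.9481)
step 35: x0=(1.4289, -1.1284) x1=(0.9698, -0.9345)
step 36: x0=(1.4119, -1.1194) x1=(0.9860, -0.9208)
step 37: x0=(1.3953, -1.1106) x1=(1.0019, -0.9069)
step 38: x0=(1.3792, -1.1021) x1=(1.0173, -0.8928)

0.4181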